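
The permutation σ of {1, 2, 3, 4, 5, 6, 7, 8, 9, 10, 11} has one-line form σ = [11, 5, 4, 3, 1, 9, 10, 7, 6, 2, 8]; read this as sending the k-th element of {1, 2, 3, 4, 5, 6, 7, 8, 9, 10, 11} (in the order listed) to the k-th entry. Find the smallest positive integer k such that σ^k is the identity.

Decomposing into disjoint cycles gives cycle lengths 7, 2, 2.
Since disjoint cycles commute, ord(σ) = lcm(7, 2, 2) = 14.

14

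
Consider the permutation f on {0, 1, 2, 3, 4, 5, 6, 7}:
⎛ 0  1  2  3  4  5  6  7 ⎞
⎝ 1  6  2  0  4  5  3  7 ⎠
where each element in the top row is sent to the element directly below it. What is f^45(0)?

1

Tracing 0 → 1 → … returns to 0 after 4 steps, so 0 lies in a 4-cycle (0 1 6 3).
On a 4-cycle, f^4 is the identity, so f^45 = f^1 there (45 ≡ 1 mod 4).
Stepping 1 place around the cycle: 0 → 1.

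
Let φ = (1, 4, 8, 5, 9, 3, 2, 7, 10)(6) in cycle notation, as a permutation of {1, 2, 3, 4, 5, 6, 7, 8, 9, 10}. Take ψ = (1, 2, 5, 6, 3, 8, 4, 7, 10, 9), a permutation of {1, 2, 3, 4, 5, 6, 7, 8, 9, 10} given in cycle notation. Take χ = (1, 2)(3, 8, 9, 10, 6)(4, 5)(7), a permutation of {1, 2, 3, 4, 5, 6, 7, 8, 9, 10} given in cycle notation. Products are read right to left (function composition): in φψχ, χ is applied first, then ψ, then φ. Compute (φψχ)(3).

Apply the permutations in order: χ(3) = 8, then ψ(8) = 4, then φ(4) = 8. So (φψχ)(3) = 8.

8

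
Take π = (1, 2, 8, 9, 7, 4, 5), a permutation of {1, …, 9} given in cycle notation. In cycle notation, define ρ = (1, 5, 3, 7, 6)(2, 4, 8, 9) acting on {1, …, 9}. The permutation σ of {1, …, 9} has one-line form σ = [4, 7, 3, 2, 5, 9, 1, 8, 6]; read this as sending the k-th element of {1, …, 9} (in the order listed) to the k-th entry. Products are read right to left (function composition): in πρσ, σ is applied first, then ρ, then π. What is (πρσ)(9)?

2

(πρσ)(9) = π(ρ(σ(9))). σ(9) = 6, then ρ(6) = 1, then π(1) = 2, so the result is 2.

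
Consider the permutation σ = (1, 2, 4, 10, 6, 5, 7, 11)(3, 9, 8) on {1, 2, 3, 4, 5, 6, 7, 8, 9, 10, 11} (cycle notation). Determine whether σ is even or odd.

odd

The cycle lengths are 8, 3.
A cycle of length ℓ contributes ℓ−1 transpositions, so σ is a product of 7 + 2 = 9 transpositions — odd.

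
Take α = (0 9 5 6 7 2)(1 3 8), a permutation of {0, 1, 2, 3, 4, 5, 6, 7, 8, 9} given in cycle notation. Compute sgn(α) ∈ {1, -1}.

The cycle lengths are 6, 3, 1.
A cycle is odd iff its length is even; α has 1 even-length cycle, so sgn(α) = (−1)^1 and α is odd.

-1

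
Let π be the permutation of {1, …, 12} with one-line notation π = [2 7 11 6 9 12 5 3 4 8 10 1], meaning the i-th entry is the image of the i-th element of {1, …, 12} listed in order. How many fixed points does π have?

No element satisfies π(x) = x, so there are 0 fixed points.

0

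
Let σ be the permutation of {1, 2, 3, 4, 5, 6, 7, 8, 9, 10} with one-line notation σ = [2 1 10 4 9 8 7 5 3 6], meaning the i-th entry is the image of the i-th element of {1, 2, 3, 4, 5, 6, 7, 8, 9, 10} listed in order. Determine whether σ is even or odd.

even

In disjoint-cycle form the cycle lengths are 6, 2, 1, 1.
A cycle is odd iff its length is even; σ has 2 even-length cycles, so sgn(σ) = (−1)^2 and σ is even.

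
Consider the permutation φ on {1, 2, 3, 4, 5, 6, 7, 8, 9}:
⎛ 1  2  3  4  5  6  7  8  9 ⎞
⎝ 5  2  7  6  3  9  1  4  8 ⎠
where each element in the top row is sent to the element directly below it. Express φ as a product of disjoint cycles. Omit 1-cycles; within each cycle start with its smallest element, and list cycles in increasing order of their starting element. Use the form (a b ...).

Start at 1 and follow images: 1 → 5 → 3 → 7 → 1, giving the cycle (1 5 3 7).
Repeating from the next unused element and collecting all non-trivial cycles gives (1 5 3 7)(4 6 9 8).

(1 5 3 7)(4 6 9 8)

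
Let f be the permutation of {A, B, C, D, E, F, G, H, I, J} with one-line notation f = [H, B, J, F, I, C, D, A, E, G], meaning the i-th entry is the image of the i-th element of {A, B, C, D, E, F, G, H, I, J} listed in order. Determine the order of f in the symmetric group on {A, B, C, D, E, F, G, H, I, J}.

10

Decomposing into disjoint cycles gives cycle lengths 5, 2, 2, 1.
The order of f is the least common multiple of its cycle lengths: lcm(5, 2, 2) = 10.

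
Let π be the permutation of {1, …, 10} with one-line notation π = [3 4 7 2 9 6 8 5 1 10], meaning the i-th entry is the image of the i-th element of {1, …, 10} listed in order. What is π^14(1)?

Tracing 1 → 3 → … returns to 1 after 6 steps, so 1 lies in a 6-cycle (1 3 7 8 5 9).
Powers repeat with period 6 on this cycle, and 14 mod 6 = 2, so π^14(1) = π^2(1).
Advancing 2 steps from 1: 1 → 3 → 7.

7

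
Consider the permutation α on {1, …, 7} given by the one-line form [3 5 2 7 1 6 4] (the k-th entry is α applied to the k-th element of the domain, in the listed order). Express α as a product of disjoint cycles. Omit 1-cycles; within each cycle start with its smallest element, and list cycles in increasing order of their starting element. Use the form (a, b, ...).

Iterating α from 1 gives 1 → 3 → 2 → 5 → 1; that is the 4-cycle (1, 3, 2, 5).
Continuing from each remaining unvisited element yields (1, 3, 2, 5)(4, 7).

(1, 3, 2, 5)(4, 7)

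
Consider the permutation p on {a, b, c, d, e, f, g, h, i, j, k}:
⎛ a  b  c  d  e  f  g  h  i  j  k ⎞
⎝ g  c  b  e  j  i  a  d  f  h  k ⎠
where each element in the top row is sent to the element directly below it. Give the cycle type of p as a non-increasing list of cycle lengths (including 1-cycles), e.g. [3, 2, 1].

[4, 2, 2, 2, 1]

The disjoint cycles are (a, g)(b, c)(d, e, j, h)(f, i)(k), with lengths 4, 2, 2, 2, 1 in non-increasing order.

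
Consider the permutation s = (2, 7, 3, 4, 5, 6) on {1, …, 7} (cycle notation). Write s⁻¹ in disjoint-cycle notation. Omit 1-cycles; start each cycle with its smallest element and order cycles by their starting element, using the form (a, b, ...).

(2, 6, 5, 4, 3, 7)

The inverse reverses each cycle.
After reversing and putting each cycle's least element first, s⁻¹ = (2, 6, 5, 4, 3, 7).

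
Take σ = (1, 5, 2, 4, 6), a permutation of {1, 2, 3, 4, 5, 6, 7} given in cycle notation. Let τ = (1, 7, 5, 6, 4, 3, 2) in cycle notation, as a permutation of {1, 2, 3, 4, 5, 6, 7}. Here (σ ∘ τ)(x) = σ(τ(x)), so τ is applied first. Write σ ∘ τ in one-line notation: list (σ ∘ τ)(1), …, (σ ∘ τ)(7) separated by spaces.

7 5 4 3 1 6 2

Chase each element through τ then σ: 1 → 7 → 7; 2 → 1 → 5; 3 → 2 → 4; 4 → 3 → 3; 5 → 6 → 1; 6 → 4 → 6; 7 → 5 → 2.
So σ ∘ τ in one-line form is 7 5 4 3 1 6 2.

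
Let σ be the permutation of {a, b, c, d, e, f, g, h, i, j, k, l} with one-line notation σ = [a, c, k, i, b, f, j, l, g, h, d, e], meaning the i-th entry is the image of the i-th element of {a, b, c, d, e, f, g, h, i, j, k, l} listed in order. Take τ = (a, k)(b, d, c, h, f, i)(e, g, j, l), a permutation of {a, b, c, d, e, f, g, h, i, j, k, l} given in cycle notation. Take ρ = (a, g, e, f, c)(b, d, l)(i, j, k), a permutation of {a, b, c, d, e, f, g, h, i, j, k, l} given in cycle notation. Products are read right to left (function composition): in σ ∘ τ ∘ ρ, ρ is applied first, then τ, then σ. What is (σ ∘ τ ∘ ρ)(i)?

e

Chase i: ρ(i) = j; τ(j) = l; σ(l) = e. Hence (σ ∘ τ ∘ ρ)(i) = e.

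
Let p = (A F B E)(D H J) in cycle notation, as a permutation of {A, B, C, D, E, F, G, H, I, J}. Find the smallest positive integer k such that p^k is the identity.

The cycle type of p is (4, 3, 1, 1, 1).
The order is lcm(4, 3) = 12.

12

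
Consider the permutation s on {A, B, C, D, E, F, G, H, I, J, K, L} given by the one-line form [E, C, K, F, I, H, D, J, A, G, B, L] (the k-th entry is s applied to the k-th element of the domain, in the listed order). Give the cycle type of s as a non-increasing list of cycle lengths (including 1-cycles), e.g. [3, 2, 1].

[5, 3, 3, 1]

The disjoint cycles are (A E I)(B C K)(D F H J G)(L), with lengths 5, 3, 3, 1 in non-increasing order.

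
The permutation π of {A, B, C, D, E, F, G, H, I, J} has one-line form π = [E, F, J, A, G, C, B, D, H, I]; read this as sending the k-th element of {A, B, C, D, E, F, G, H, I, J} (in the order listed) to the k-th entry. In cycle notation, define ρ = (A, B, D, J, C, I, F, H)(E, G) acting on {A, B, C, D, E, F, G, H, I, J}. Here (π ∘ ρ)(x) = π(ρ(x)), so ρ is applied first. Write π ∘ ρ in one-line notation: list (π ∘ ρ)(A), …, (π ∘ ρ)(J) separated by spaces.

F A H I B D G E C J

(π ∘ ρ)(x) = π(ρ(x)). Computing each image: π(ρ(A)) = π(B) = F, π(ρ(B)) = π(D) = A, π(ρ(C)) = π(I) = H, π(ρ(D)) = π(J) = I, π(ρ(E)) = π(G) = B, π(ρ(F)) = π(H) = D, π(ρ(G)) = π(E) = G, π(ρ(H)) = π(A) = E, π(ρ(I)) = π(F) = C, π(ρ(J)) = π(C) = J.
Hence π ∘ ρ = [F A H I B D G E C J].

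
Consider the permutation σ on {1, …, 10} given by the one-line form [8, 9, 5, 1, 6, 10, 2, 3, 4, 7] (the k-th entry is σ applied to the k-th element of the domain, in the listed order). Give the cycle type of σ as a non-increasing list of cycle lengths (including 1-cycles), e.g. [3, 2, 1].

[10]

The disjoint cycles are (1 8 3 5 6 10 7 2 9 4), with lengths 10 in non-increasing order.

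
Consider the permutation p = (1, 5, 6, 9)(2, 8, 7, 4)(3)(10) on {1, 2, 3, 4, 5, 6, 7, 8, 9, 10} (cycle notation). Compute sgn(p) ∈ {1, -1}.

1

The cycle lengths are 4, 4, 1, 1.
A cycle is odd iff its length is even; p has 2 even-length cycles, so sgn(p) = (−1)^2 and p is even.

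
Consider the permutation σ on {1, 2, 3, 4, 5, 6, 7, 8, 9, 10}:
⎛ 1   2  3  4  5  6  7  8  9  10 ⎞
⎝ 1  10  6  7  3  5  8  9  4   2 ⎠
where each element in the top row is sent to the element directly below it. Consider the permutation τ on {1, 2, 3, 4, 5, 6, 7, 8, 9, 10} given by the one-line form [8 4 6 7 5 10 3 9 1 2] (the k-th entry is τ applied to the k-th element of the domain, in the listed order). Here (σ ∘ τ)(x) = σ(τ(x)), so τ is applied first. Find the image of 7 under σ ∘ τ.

6

(σ ∘ τ)(7) = σ(τ(7)). τ(7) = 3, then σ(3) = 6. So (σ ∘ τ)(7) = 6.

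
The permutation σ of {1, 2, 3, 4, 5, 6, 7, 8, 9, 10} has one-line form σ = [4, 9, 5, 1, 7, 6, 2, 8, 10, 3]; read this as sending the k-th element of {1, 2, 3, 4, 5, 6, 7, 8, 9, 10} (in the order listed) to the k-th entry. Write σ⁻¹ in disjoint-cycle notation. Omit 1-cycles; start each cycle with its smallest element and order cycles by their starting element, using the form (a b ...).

First write σ in disjoint cycles: (1 4)(2 9 10 3 5 7).
The inverse reverses every cycle; in canonical form, σ⁻¹ = (1 4)(2 7 5 3 10 9).

(1 4)(2 7 5 3 10 9)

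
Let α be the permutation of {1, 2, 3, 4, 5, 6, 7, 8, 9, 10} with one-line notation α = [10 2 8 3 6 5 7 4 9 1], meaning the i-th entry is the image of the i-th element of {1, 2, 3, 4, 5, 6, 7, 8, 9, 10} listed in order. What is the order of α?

6

The disjoint-cycle form of α has cycle lengths 3, 2, 2, 1, 1, 1.
The order of α is the least common multiple of its cycle lengths: lcm(3, 2, 2) = 6.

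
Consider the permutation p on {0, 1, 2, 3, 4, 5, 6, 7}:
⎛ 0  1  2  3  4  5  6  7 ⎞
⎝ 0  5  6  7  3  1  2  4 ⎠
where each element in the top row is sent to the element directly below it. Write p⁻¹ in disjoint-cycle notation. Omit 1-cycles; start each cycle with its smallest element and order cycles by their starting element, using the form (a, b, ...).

(1, 5)(2, 6)(3, 4, 7)

The cycle decomposition of p is (1, 5)(2, 6)(3, 7, 4).
The inverse reverses every cycle; in canonical form, p⁻¹ = (1, 5)(2, 6)(3, 4, 7).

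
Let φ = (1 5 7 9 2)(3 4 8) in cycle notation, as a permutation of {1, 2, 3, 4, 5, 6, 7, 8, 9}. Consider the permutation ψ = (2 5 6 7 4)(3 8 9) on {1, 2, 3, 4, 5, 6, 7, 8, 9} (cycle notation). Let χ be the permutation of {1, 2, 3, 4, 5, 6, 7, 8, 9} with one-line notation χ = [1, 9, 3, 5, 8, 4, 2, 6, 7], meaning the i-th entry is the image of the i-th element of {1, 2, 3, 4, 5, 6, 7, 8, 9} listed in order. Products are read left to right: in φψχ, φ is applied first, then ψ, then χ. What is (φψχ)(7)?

3

(φψχ)(7) = χ(ψ(φ(7))). φ(7) = 9, then ψ(9) = 3, then χ(3) = 3, so the result is 3.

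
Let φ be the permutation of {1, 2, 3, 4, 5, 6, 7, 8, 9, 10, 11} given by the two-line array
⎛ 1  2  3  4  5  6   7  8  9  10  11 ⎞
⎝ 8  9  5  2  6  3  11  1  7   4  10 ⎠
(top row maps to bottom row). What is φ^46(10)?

7

Tracing 10 → 4 → … returns to 10 after 6 steps, so 10 lies in a 6-cycle (2 9 7 11 10 4).
Powers repeat with period 6 on this cycle, and 46 mod 6 = 4, so φ^46(10) = φ^4(10).
Stepping 4 places around the cycle: 10 → 4 → 2 → 9 → 7.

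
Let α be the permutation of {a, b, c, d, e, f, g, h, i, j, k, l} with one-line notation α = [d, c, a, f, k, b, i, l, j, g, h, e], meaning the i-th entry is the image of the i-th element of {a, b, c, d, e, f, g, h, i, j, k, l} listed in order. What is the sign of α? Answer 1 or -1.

-1

In disjoint-cycle form the cycle lengths are 5, 4, 3.
A cycle is odd iff its length is even; α has 1 even-length cycle, so sgn(α) = (−1)^1 and α is odd.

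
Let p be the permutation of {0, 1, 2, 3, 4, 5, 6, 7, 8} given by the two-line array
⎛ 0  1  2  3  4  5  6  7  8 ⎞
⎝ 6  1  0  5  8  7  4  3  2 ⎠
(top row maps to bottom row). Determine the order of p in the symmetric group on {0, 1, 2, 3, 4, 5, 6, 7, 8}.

15

The disjoint-cycle form of p has cycle lengths 5, 3, 1.
The order is lcm(5, 3) = 15.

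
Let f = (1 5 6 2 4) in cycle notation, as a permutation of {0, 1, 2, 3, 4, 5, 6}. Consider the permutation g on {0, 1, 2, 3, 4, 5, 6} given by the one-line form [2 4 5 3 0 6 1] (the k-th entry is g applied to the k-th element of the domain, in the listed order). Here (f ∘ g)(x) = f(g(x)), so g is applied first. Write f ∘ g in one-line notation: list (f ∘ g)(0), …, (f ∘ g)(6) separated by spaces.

For each element, apply g then f: 0 → 2 → 4; 1 → 4 → 1; 2 → 5 → 6; 3 → 3 → 3; 4 → 0 → 0; 5 → 6 → 2; 6 → 1 → 5.
So f ∘ g in one-line form is 4 1 6 3 0 2 5.

4 1 6 3 0 2 5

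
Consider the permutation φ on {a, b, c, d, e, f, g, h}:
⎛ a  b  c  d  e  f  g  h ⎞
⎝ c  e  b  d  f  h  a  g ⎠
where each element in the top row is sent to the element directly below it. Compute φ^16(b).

f

Tracing b → e → … returns to b after 7 steps, so b lies in a 7-cycle (a c b e f h g).
Powers repeat with period 7 on this cycle, and 16 mod 7 = 2, so φ^16(b) = φ^2(b).
Advancing 2 steps from b: b → e → f.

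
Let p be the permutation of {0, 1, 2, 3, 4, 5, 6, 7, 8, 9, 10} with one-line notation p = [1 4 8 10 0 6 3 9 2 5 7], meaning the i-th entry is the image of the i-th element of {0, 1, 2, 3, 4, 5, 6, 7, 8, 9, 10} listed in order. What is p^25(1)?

Tracing 1 → 4 → … returns to 1 after 3 steps, so 1 lies in a 3-cycle (0 1 4).
Since the cycle has length 3, p^25 acts on it the same as p^1 (25 mod 3 = 1).
Stepping 1 place around the cycle: 1 → 4.

4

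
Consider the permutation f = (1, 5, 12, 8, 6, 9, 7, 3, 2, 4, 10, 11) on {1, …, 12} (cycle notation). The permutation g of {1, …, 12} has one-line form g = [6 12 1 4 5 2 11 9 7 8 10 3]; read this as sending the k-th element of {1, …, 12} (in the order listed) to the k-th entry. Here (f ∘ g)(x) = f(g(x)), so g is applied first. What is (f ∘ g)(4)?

10

First apply g: g(4) = 4, then f(4) = 10. Thus (f ∘ g)(4) = 10.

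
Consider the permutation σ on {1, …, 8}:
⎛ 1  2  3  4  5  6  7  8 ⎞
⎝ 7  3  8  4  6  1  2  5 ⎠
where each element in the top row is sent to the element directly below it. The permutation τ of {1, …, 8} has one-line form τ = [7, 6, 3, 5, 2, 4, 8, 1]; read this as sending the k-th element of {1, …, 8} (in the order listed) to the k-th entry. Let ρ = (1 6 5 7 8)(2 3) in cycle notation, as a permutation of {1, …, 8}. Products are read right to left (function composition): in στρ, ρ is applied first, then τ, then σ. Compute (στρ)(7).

Chase 7: ρ(7) = 8; τ(8) = 1; σ(1) = 7. Hence (στρ)(7) = 7.

7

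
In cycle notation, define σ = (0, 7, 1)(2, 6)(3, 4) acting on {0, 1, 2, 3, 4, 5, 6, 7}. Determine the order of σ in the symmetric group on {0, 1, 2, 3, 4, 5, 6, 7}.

6

The cycle type of σ is (3, 2, 2, 1).
Since disjoint cycles commute, ord(σ) = lcm(3, 2, 2) = 6.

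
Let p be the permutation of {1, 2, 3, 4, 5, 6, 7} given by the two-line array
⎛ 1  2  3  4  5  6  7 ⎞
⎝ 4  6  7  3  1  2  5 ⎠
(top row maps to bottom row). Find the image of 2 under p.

6

The entry below 2 in the array is 6, so p(2) = 6.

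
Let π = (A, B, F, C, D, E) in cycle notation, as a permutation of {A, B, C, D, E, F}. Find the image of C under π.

D

In the cycle (A, B, F, C, D, E), C is followed by D, so π(C) = D.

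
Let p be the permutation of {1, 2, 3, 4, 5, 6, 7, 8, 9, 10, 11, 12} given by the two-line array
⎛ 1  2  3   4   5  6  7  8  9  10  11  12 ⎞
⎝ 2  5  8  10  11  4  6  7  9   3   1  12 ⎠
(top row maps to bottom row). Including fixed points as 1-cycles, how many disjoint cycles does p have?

The cycle decomposition is (1, 2, 5, 11)(3, 8, 7, 6, 4, 10)(9)(12), which has 4 cycles (counting 1-cycles).

4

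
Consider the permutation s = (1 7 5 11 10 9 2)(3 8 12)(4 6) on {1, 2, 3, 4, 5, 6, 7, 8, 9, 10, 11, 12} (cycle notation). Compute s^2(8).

3

8 lies in the 3-cycle (3 8 12).
Advancing 2 steps from 8: 8 → 12 → 3.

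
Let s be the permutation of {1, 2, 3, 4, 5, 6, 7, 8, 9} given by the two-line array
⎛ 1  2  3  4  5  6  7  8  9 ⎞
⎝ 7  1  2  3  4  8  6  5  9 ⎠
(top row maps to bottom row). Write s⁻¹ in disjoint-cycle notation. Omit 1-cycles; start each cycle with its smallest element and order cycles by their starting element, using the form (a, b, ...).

First write s in disjoint cycles: (1, 7, 6, 8, 5, 4, 3, 2).
Reversing each cycle (and rotating so the smallest element leads) gives s⁻¹ = (1, 2, 3, 4, 5, 8, 6, 7).

(1, 2, 3, 4, 5, 8, 6, 7)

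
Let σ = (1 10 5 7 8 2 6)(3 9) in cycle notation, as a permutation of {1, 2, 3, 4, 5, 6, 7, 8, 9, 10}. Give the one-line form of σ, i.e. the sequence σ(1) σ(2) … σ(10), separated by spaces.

Image by image: 1→10, 2→6, 3→9, 4→4, 5→7, 6→1, 7→8, 8→2, 9→3, 10→5.
Listing these in domain order gives 10 6 9 4 7 1 8 2 3 5.

10 6 9 4 7 1 8 2 3 5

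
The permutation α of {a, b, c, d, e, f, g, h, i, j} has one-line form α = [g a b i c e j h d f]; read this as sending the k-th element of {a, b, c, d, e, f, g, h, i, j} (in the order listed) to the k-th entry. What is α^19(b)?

Tracing b → a → … returns to b after 7 steps, so b lies in a 7-cycle (a, g, j, f, e, c, b).
Powers repeat with period 7 on this cycle, and 19 mod 7 = 5, so α^19(b) = α^5(b).
Advancing 5 steps from b: b → a → g → j → f → e.

e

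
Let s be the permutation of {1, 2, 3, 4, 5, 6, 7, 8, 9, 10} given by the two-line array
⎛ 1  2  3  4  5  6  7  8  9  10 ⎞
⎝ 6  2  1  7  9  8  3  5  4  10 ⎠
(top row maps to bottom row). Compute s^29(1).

Tracing 1 → 6 → … returns to 1 after 8 steps, so 1 lies in an 8-cycle (1, 6, 8, 5, 9, 4, 7, 3).
On an 8-cycle, s^8 is the identity, so s^29 = s^5 there (29 ≡ 5 mod 8).
Stepping 5 places around the cycle: 1 → 6 → 8 → 5 → 9 → 4.

4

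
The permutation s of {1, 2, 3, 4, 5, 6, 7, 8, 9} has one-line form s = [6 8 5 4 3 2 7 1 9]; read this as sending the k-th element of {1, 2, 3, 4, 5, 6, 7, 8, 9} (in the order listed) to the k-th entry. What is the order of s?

The disjoint-cycle form of s has cycle lengths 4, 2, 1, 1, 1.
The order is lcm(4, 2) = 4.

4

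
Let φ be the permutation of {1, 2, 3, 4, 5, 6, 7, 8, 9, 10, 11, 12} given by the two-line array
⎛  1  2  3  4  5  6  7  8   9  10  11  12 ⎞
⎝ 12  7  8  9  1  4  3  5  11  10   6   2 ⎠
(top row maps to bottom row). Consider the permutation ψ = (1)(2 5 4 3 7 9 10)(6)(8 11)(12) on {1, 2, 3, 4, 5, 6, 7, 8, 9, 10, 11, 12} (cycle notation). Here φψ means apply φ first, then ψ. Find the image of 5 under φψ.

(φψ)(5) = ψ(φ(5)). φ(5) = 1, then ψ(1) = 1. So (φψ)(5) = 1.

1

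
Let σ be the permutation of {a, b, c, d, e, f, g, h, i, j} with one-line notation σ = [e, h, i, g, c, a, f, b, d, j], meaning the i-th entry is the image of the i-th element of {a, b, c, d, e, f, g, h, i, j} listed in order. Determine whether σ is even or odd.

odd

In disjoint-cycle form the cycle lengths are 7, 2, 1.
A cycle of length ℓ contributes ℓ−1 transpositions, so σ is a product of 6 + 1 = 7 transpositions — odd.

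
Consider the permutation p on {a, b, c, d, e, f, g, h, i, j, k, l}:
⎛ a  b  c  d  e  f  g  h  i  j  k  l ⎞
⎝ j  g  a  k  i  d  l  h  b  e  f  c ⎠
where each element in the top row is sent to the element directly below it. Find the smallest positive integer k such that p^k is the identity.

24

Writing p as disjoint cycles, the cycle lengths are 8, 3, 1.
The order is lcm(8, 3) = 24.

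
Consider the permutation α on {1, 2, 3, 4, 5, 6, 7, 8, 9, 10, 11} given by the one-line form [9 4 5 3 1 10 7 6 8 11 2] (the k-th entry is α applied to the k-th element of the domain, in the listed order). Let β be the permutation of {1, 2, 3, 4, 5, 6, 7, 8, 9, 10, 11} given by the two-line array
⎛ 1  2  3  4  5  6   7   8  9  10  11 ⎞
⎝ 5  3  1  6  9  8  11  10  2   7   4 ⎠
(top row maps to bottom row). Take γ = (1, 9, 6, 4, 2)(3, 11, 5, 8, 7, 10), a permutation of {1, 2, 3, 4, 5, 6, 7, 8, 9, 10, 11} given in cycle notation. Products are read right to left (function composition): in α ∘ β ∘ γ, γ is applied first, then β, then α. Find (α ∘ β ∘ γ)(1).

(α ∘ β ∘ γ)(1) = α(β(γ(1))). γ(1) = 9, then β(9) = 2, then α(2) = 4, so the result is 4.

4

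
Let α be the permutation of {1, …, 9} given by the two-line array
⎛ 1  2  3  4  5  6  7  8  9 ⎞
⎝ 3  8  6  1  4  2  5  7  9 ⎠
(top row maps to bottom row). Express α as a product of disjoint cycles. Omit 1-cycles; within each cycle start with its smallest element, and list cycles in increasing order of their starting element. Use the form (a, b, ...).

(1, 3, 6, 2, 8, 7, 5, 4)

Start at 1 and follow images: 1 → 3 → 6 → 2 → 8 → 7 → 5 → 4 → 1, giving the cycle (1, 3, 6, 2, 8, 7, 5, 4).
Repeating from the next unused element and collecting all non-trivial cycles gives (1, 3, 6, 2, 8, 7, 5, 4).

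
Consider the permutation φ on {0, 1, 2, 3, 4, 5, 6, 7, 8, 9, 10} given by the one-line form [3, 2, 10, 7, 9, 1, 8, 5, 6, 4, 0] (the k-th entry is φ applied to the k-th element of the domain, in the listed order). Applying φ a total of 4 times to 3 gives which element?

2

Tracing 3 → 7 → … returns to 3 after 7 steps, so 3 lies in a 7-cycle (0 3 7 5 1 2 10).
Advancing 4 steps from 3: 3 → 7 → 5 → 1 → 2.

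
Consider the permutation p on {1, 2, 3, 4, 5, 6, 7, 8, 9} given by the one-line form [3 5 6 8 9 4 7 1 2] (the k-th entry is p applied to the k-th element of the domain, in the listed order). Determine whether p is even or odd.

In disjoint-cycle form the cycle lengths are 5, 3, 1.
A cycle of length ℓ contributes ℓ−1 transpositions, so p is a product of 4 + 2 = 6 transpositions — even.

even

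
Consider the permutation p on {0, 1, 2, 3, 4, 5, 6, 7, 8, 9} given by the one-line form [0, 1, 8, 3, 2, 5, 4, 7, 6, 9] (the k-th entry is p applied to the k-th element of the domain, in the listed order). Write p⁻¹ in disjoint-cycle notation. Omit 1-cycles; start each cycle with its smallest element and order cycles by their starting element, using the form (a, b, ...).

First write p in disjoint cycles: (2, 8, 6, 4).
Reversing each cycle (and rotating so the smallest element leads) gives p⁻¹ = (2, 4, 6, 8).

(2, 4, 6, 8)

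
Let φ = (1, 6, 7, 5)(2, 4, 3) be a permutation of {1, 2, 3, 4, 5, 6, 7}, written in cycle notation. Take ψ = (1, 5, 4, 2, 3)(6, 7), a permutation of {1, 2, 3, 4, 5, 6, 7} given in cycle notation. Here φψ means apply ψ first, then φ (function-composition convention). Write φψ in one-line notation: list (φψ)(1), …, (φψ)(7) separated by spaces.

1 2 6 4 3 5 7

Chase each element through ψ then φ: 1 → 5 → 1; 2 → 3 → 2; 3 → 1 → 6; 4 → 2 → 4; 5 → 4 → 3; 6 → 7 → 5; 7 → 6 → 7.
Collecting the images, φψ = [1 2 6 4 3 5 7].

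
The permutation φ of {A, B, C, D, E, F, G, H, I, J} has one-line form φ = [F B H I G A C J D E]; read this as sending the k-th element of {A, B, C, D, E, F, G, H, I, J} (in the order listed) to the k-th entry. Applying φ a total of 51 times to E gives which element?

G

Tracing E → G → … returns to E after 5 steps, so E lies in a 5-cycle (C, H, J, E, G).
On a 5-cycle, φ^5 is the identity, so φ^51 = φ^1 there (51 ≡ 1 mod 5).
Stepping 1 place around the cycle: E → G.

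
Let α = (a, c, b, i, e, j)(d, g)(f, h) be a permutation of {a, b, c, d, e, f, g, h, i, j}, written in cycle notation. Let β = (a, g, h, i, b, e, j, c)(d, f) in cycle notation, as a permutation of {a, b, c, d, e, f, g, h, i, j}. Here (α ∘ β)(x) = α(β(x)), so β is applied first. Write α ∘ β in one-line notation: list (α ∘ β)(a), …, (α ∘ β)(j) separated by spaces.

Chase each element through β then α: a → g → d; b → e → j; c → a → c; d → f → h; e → j → a; f → d → g; g → h → f; h → i → e; i → b → i; j → c → b.
So α ∘ β in one-line form is d j c h a g f e i b.

d j c h a g f e i b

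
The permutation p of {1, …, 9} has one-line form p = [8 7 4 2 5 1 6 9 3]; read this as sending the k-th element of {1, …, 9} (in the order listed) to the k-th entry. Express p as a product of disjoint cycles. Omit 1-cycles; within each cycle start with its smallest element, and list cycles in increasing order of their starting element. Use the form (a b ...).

Iterating p from 1 gives 1 → 8 → 9 → 3 → 4 → 2 → 7 → 6 → 1; that is the 8-cycle (1 8 9 3 4 2 7 6).
Repeating from the next unused element and collecting all non-trivial cycles gives (1 8 9 3 4 2 7 6).

(1 8 9 3 4 2 7 6)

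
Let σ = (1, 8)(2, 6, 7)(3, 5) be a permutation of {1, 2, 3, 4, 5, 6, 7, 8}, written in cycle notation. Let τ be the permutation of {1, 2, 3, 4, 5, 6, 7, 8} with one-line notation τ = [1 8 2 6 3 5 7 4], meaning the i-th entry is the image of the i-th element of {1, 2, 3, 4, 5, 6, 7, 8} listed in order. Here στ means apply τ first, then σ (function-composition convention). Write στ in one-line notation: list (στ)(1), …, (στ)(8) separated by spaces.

(στ)(x) = σ(τ(x)). Computing each image: σ(τ(1)) = σ(1) = 8, σ(τ(2)) = σ(8) = 1, σ(τ(3)) = σ(2) = 6, σ(τ(4)) = σ(6) = 7, σ(τ(5)) = σ(3) = 5, σ(τ(6)) = σ(5) = 3, σ(τ(7)) = σ(7) = 2, σ(τ(8)) = σ(4) = 4.
Hence στ = [8 1 6 7 5 3 2 4].

8 1 6 7 5 3 2 4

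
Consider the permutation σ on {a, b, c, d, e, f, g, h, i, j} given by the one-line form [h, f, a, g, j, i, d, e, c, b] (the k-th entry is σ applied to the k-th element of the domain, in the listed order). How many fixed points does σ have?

0

No element satisfies σ(x) = x, so there are 0 fixed points.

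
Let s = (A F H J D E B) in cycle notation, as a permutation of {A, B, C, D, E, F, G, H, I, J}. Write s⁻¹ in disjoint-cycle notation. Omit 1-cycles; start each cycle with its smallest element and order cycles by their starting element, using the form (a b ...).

If s sends a → b within a cycle, s⁻¹ sends b → a; equivalently, reverse each cycle.
Reversing each cycle of s and rotating so the smallest element leads gives (A B E D J H F).

(A B E D J H F)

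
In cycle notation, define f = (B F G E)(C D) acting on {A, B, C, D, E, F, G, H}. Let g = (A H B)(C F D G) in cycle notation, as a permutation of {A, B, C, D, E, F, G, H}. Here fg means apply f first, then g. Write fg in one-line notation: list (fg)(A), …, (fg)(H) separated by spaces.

H D G F A C E B

For each element, apply f then g: A → A → H; B → F → D; C → D → G; D → C → F; E → B → A; F → G → C; G → E → E; H → H → B.
So fg in one-line form is H D G F A C E B.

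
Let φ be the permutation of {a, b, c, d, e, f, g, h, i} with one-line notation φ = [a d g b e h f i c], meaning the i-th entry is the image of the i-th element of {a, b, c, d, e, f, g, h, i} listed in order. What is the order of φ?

10

Writing φ as disjoint cycles, the cycle lengths are 5, 2, 1, 1.
The order is lcm(5, 2) = 10.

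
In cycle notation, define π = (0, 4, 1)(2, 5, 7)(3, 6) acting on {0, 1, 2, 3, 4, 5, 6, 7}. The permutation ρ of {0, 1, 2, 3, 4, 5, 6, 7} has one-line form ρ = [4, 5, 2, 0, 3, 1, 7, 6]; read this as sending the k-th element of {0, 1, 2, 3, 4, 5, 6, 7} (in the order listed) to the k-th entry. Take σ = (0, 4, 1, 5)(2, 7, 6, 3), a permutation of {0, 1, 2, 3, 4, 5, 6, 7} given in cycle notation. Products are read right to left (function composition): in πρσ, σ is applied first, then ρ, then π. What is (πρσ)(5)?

1

Chase 5: σ(5) = 0; ρ(0) = 4; π(4) = 1. Hence (πρσ)(5) = 1.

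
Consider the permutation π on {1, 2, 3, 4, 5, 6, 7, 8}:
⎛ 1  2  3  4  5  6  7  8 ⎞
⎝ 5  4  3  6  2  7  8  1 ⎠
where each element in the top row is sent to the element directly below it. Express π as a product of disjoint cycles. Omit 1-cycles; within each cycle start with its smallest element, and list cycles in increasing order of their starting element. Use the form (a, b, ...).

From 1: 1 → 5 → 2 → 4 → 6 → 7 → 8 → 1, closing the cycle (1, 5, 2, 4, 6, 7, 8).
Continuing from each remaining unvisited element yields (1, 5, 2, 4, 6, 7, 8).

(1, 5, 2, 4, 6, 7, 8)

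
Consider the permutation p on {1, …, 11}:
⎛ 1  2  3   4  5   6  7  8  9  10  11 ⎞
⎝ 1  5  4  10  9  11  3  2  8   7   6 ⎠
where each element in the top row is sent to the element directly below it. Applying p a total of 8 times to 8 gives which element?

Tracing 8 → 2 → … returns to 8 after 4 steps, so 8 lies in a 4-cycle (2, 5, 9, 8).
Since the cycle has length 4, p^8 acts on it the same as p^0 (8 mod 4 = 0).
So p^8(8) = 8.

8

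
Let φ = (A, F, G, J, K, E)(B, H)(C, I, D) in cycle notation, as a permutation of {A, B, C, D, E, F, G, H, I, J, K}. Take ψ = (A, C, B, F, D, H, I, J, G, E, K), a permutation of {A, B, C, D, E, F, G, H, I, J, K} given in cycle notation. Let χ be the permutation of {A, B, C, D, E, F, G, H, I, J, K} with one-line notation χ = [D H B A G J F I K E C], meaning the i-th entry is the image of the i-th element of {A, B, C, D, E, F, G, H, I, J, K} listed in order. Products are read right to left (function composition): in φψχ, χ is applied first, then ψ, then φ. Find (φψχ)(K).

H

(φψχ)(K) = φ(ψ(χ(K))). χ(K) = C, then ψ(C) = B, then φ(B) = H, so the result is H.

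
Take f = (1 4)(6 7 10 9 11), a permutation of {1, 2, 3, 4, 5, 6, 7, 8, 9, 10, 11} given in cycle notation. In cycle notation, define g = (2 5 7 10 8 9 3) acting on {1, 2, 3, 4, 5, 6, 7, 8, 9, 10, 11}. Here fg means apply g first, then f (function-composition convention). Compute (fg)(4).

1

g(4) = 4, then f(4) = 1; composing gives (fg)(4) = 1.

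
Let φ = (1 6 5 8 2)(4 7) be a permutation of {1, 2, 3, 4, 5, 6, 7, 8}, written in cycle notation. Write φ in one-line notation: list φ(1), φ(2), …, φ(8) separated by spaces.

Each element maps to the next entry in its cycle (wrapping to the front): 1→6, 2→1, 3→3, 4→7, 5→8, 6→5, 7→4, 8→2.
So the one-line form is 6 1 3 7 8 5 4 2.

6 1 3 7 8 5 4 2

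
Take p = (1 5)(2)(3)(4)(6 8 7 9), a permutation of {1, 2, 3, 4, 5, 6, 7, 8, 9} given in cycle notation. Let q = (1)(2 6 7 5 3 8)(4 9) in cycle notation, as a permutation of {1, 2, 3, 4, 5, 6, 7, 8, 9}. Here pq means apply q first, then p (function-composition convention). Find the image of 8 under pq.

(pq)(8) = p(q(8)). q(8) = 2, then p(2) = 2. So (pq)(8) = 2.

2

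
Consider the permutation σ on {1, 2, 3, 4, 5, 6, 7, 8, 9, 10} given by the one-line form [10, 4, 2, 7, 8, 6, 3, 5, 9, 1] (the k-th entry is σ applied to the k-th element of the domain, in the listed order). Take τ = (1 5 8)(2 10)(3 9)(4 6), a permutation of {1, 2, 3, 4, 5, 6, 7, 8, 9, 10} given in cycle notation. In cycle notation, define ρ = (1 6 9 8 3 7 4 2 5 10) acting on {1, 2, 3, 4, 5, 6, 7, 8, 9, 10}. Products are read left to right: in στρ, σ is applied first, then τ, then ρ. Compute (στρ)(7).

Chase 7: σ(7) = 3; τ(3) = 9; ρ(9) = 8. Hence (στρ)(7) = 8.

8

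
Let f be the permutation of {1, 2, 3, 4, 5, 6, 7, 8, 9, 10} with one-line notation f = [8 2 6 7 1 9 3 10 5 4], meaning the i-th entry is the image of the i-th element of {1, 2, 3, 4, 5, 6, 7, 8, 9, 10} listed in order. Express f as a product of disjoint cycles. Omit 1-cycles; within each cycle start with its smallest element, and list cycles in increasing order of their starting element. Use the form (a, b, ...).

(1, 8, 10, 4, 7, 3, 6, 9, 5)

Iterating f from 1 gives 1 → 8 → 10 → 4 → 7 → 3 → 6 → 9 → 5 → 1; that is the 9-cycle (1, 8, 10, 4, 7, 3, 6, 9, 5).
Continuing from each remaining unvisited element yields (1, 8, 10, 4, 7, 3, 6, 9, 5).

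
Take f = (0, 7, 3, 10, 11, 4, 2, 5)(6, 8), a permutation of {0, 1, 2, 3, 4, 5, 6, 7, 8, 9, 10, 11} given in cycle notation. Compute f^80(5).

5

5 lies in the 8-cycle (0, 7, 3, 10, 11, 4, 2, 5).
Since the cycle has length 8, f^80 acts on it the same as f^0 (80 mod 8 = 0).
So f^80(5) = 5.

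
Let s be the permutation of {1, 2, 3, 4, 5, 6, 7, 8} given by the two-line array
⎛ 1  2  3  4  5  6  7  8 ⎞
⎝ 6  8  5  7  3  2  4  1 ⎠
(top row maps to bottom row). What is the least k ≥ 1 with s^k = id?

4

The disjoint-cycle form of s has cycle lengths 4, 2, 2.
The order of s is the least common multiple of its cycle lengths: lcm(4, 2, 2) = 4.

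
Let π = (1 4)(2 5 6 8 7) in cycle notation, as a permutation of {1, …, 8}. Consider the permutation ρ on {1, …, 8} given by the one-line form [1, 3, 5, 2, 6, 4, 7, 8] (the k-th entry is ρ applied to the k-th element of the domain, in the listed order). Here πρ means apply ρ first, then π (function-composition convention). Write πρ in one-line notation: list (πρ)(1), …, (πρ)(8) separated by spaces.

(πρ)(x) = π(ρ(x)). Computing each image: π(ρ(1)) = π(1) = 4, π(ρ(2)) = π(3) = 3, π(ρ(3)) = π(5) = 6, π(ρ(4)) = π(2) = 5, π(ρ(5)) = π(6) = 8, π(ρ(6)) = π(4) = 1, π(ρ(7)) = π(7) = 2, π(ρ(8)) = π(8) = 7.
Hence πρ = [4 3 6 5 8 1 2 7].

4 3 6 5 8 1 2 7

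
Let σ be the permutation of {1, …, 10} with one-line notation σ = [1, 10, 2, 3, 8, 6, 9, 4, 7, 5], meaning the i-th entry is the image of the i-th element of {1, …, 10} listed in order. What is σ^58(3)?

Tracing 3 → 2 → … returns to 3 after 6 steps, so 3 lies in a 6-cycle (2 10 5 8 4 3).
On a 6-cycle, σ^6 is the identity, so σ^58 = σ^4 there (58 ≡ 4 mod 6).
Stepping 4 places around the cycle: 3 → 2 → 10 → 5 → 8.

8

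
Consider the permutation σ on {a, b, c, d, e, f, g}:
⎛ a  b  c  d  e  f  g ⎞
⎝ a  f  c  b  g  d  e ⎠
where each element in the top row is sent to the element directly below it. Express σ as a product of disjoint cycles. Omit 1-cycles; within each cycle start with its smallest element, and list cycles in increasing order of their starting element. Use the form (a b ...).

Iterating σ from b gives b → f → d → b; that is the 3-cycle (b f d).
Continuing from each remaining unvisited element yields (b f d)(e g).

(b f d)(e g)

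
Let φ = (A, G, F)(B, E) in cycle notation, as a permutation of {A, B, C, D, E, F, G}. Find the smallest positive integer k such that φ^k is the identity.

The disjoint cycles have lengths 3, 2, 1, 1.
The order of φ is the least common multiple of its cycle lengths: lcm(3, 2) = 6.

6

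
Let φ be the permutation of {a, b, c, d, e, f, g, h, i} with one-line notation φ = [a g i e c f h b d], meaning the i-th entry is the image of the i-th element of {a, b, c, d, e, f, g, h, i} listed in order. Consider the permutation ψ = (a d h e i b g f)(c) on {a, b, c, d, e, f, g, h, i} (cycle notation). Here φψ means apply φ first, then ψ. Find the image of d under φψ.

i

(φψ)(d) = ψ(φ(d)). φ(d) = e, then ψ(e) = i. So (φψ)(d) = i.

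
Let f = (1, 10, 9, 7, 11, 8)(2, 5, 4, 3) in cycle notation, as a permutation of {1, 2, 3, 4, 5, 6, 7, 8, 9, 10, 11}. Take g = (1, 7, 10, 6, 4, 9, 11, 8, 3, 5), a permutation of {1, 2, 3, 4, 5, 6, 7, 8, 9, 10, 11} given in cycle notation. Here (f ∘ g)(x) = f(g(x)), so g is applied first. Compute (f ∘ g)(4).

(f ∘ g)(4) = f(g(4)). g(4) = 9, then f(9) = 7. So (f ∘ g)(4) = 7.

7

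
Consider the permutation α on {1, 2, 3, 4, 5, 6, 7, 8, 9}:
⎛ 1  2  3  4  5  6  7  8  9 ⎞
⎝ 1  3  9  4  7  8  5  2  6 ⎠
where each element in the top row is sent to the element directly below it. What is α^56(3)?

9

Tracing 3 → 9 → … returns to 3 after 5 steps, so 3 lies in a 5-cycle (2, 3, 9, 6, 8).
Powers repeat with period 5 on this cycle, and 56 mod 5 = 1, so α^56(3) = α^1(3).
Advancing 1 step from 3: 3 → 9.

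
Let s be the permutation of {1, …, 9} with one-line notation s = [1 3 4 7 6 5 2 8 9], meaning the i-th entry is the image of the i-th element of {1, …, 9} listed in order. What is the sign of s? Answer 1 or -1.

In disjoint-cycle form the cycle lengths are 4, 2, 1, 1, 1.
A cycle of length ℓ contributes ℓ−1 transpositions, so s is a product of 3 + 1 = 4 transpositions — even.

1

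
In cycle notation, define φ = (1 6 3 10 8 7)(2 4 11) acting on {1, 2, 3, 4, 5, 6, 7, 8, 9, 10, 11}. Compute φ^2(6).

6 lies in the 6-cycle (1 6 3 10 8 7).
Stepping 2 places around the cycle: 6 → 3 → 10.

10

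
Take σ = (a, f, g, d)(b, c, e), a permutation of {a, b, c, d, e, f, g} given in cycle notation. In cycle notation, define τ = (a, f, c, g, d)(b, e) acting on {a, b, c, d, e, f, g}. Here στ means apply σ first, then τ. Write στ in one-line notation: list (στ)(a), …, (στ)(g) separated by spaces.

c g b f e d a

(στ)(x) = τ(σ(x)). Computing each image: τ(σ(a)) = τ(f) = c, τ(σ(b)) = τ(c) = g, τ(σ(c)) = τ(e) = b, τ(σ(d)) = τ(a) = f, τ(σ(e)) = τ(b) = e, τ(σ(f)) = τ(g) = d, τ(σ(g)) = τ(d) = a.
Hence στ = [c g b f e d a].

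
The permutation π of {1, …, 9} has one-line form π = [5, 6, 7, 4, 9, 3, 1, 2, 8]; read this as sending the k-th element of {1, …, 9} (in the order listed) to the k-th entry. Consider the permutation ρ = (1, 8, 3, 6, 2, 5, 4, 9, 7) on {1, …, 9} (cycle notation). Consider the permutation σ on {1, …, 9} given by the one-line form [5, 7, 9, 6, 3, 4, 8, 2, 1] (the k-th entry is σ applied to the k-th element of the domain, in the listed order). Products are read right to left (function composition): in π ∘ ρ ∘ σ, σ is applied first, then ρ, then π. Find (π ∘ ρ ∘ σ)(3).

Apply the permutations in order: σ(3) = 9, then ρ(9) = 7, then π(7) = 1. So (π ∘ ρ ∘ σ)(3) = 1.

1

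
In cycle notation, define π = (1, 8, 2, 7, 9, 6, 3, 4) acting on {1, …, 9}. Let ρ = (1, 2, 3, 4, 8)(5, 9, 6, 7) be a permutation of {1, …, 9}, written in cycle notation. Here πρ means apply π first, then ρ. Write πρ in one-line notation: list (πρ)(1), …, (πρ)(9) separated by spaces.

1 5 8 2 9 4 6 3 7

Chase each element through π then ρ: 1 → 8 → 1; 2 → 7 → 5; 3 → 4 → 8; 4 → 1 → 2; 5 → 5 → 9; 6 → 3 → 4; 7 → 9 → 6; 8 → 2 → 3; 9 → 6 → 7.
Collecting the images, πρ = [1 5 8 2 9 4 6 3 7].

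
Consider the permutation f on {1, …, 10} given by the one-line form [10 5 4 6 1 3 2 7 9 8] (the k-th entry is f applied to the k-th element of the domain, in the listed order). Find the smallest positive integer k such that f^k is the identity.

6

Writing f as disjoint cycles, the cycle lengths are 6, 3, 1.
The order of f is the least common multiple of its cycle lengths: lcm(6, 3) = 6.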